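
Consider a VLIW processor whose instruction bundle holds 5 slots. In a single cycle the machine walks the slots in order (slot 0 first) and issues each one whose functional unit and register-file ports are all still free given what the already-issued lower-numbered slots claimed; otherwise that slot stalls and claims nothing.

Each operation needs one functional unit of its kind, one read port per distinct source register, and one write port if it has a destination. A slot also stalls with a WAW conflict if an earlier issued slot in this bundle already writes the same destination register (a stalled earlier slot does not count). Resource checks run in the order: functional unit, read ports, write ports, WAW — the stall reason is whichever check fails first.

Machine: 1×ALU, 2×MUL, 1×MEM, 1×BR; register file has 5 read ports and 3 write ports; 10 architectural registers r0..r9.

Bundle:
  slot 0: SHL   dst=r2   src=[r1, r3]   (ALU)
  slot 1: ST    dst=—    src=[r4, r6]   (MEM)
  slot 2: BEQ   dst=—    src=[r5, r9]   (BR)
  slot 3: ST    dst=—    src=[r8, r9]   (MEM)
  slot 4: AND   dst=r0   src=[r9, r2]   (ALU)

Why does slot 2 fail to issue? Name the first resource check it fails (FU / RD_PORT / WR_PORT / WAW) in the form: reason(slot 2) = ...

reason(slot 2) = RD_PORT

(0) want 1×ALU +2rd +1wr — yes → AL0|MU2|ME1|BR1|rd3|wr2
(1) want 1×MEM +2rd +0wr — yes → AL0|MU2|ME0|BR1|rd1|wr2
(2) want 1×BR +2rd +0wr — RD_PORT → AL0|MU2|ME0|BR1|rd1|wr2
(3) want 1×MEM +2rd +0wr — FU → AL0|MU2|ME0|BR1|rd1|wr2
(4) want 1×ALU +2rd +1wr — FU → AL0|MU2|ME0|BR1|rd1|wr2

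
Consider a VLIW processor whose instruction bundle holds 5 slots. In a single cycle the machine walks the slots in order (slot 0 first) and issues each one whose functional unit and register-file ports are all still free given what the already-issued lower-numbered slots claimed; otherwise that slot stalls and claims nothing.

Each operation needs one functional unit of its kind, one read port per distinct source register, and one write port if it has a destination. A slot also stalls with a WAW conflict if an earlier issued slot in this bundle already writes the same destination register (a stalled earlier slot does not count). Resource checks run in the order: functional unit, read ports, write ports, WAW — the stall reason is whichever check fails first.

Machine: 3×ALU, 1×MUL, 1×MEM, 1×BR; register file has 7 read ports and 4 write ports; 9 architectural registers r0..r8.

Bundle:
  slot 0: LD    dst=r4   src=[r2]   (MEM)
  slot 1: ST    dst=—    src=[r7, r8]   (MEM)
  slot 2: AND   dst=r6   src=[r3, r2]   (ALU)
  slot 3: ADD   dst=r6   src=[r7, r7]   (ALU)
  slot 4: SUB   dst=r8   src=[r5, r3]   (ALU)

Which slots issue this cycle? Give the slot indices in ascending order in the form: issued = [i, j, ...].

#0 MEM src=r2 dispatched  <A:3 Mu:1 Ld:0 B:1 rd:6 wr:3>
#1 MEM src=r7,r8 held:FU  <A:3 Mu:1 Ld:0 B:1 rd:6 wr:3>
#2 ALU src=r3,r2 dispatched  <A:2 Mu:1 Ld:0 B:1 rd:4 wr:2>
#3 ALU src=r7,r7 held:WAW  <A:2 Mu:1 Ld:0 B:1 rd:4 wr:2>
#4 ALU src=r5,r3 dispatched  <A:1 Mu:1 Ld:0 B:1 rd:2 wr:1>

issued = [0, 2, 4]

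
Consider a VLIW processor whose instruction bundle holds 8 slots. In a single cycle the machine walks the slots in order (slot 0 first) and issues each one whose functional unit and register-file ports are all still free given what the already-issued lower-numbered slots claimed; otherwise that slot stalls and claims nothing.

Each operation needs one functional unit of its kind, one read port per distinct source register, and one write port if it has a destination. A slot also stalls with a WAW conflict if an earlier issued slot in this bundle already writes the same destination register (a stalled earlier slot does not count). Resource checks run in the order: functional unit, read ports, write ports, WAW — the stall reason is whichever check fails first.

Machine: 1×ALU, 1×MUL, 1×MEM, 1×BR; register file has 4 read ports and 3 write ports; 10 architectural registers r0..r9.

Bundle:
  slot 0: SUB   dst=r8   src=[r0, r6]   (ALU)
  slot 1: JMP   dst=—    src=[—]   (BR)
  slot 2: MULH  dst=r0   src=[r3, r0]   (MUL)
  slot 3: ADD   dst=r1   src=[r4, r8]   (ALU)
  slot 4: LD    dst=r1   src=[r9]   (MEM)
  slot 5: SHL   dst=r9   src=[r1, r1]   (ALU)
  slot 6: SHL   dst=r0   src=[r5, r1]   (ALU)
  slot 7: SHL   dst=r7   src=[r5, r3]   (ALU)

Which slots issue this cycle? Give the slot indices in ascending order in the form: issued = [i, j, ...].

issued = [0, 1, 2]

[0] ALU needs rd=2 wr=1: ok; after: ALU=0 MUL=1 MEM=1 BR=1, R=2, W=2
[1] BR needs rd=0 wr=0: ok; after: ALU=0 MUL=1 MEM=1 BR=0, R=2, W=2
[2] MUL needs rd=2 wr=1: ok; after: ALU=0 MUL=0 MEM=1 BR=0, R=0, W=1
[3] ALU needs rd=2 wr=1: FU; after: ALU=0 MUL=0 MEM=1 BR=0, R=0, W=1
[4] MEM needs rd=1 wr=1: RD_PORT; after: ALU=0 MUL=0 MEM=1 BR=0, R=0, W=1
[5] ALU needs rd=1 wr=1: FU; after: ALU=0 MUL=0 MEM=1 BR=0, R=0, W=1
[6] ALU needs rd=2 wr=1: FU; after: ALU=0 MUL=0 MEM=1 BR=0, R=0, W=1
[7] ALU needs rd=2 wr=1: FU; after: ALU=0 MUL=0 MEM=1 BR=0, R=0, W=1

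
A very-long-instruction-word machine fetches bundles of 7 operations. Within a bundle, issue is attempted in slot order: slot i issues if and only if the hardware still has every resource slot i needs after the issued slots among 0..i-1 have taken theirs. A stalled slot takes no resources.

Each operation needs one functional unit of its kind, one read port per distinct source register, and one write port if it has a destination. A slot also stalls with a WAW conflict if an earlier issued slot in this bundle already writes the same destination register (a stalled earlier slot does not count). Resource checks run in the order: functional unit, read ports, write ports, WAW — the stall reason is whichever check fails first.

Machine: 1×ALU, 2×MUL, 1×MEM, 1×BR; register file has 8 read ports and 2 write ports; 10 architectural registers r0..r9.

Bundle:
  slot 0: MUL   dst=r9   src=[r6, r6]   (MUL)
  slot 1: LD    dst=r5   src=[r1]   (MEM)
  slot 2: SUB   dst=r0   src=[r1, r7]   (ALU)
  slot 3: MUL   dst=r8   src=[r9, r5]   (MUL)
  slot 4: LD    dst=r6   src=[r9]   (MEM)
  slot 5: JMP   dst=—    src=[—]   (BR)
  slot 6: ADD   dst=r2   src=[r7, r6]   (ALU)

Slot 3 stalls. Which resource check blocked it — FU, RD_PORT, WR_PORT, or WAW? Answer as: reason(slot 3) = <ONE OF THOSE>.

reason(slot 3) = WR_PORT

[0] MUL needs rd=1 wr=1: ok; after: ALU=1 MUL=1 MEM=1 BR=1, R=7, W=1
[1] MEM needs rd=1 wr=1: ok; after: ALU=1 MUL=1 MEM=0 BR=1, R=6, W=0
[2] ALU needs rd=2 wr=1: WR_PORT; after: ALU=1 MUL=1 MEM=0 BR=1, R=6, W=0
[3] MUL needs rd=2 wr=1: WR_PORT; after: ALU=1 MUL=1 MEM=0 BR=1, R=6, W=0
[4] MEM needs rd=1 wr=1: FU; after: ALU=1 MUL=1 MEM=0 BR=1, R=6, W=0
[5] BR needs rd=0 wr=0: ok; after: ALU=1 MUL=1 MEM=0 BR=0, R=6, W=0
[6] ALU needs rd=2 wr=1: WR_PORT; after: ALU=1 MUL=1 MEM=0 BR=0, R=6, W=0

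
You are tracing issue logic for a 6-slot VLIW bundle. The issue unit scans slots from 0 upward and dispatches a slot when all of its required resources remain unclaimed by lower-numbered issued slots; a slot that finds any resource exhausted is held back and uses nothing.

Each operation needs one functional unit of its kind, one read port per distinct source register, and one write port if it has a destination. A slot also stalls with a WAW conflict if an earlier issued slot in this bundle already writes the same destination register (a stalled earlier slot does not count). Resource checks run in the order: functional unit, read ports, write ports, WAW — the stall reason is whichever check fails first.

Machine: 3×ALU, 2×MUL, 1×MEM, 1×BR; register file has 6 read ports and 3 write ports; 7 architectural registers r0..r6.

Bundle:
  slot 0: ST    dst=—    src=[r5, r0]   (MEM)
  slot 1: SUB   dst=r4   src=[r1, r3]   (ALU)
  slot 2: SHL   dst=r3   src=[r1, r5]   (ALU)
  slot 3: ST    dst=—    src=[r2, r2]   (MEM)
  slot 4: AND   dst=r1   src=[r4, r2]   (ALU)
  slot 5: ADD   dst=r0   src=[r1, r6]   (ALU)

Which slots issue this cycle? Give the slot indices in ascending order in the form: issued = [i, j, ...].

slot 0 (MEM): ISSUE — free A3,Mu2,Ld0,B1 rp4 wp3
slot 1 (ALU): ISSUE — free A2,Mu2,Ld0,B1 rp2 wp2
slot 2 (ALU): ISSUE — free A1,Mu2,Ld0,B1 rp0 wp1
slot 3 (MEM): stall FU — free A1,Mu2,Ld0,B1 rp0 wp1
slot 4 (ALU): stall RD_PORT — free A1,Mu2,Ld0,B1 rp0 wp1
slot 5 (ALU): stall RD_PORT — free A1,Mu2,Ld0,B1 rp0 wp1

issued = [0, 1, 2]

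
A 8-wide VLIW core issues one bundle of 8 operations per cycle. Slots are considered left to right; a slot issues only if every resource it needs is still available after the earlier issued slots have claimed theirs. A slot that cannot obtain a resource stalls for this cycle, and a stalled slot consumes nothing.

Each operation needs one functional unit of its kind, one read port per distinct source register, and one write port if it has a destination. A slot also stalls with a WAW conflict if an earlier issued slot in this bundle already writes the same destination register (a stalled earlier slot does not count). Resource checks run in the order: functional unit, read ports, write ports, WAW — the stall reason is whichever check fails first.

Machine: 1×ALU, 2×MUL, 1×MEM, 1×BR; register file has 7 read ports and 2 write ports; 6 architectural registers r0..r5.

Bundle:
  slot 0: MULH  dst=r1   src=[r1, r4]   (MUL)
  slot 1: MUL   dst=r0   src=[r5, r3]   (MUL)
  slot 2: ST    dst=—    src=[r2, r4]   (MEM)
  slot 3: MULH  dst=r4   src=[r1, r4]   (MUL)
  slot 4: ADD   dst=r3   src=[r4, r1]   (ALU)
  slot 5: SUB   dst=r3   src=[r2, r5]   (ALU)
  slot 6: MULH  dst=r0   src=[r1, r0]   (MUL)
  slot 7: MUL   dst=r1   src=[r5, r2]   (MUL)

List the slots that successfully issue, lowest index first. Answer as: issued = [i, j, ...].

issued = [0, 1, 2]

slot 0 (MUL): ISSUE — free A1,Mu1,Ld1,B1 rp5 wp1
slot 1 (MUL): ISSUE — free A1,Mu0,Ld1,B1 rp3 wp0
slot 2 (MEM): ISSUE — free A1,Mu0,Ld0,B1 rp1 wp0
slot 3 (MUL): stall FU — free A1,Mu0,Ld0,B1 rp1 wp0
slot 4 (ALU): stall RD_PORT — free A1,Mu0,Ld0,B1 rp1 wp0
slot 5 (ALU): stall RD_PORT — free A1,Mu0,Ld0,B1 rp1 wp0
slot 6 (MUL): stall FU — free A1,Mu0,Ld0,B1 rp1 wp0
slot 7 (MUL): stall FU — free A1,Mu0,Ld0,B1 rp1 wp0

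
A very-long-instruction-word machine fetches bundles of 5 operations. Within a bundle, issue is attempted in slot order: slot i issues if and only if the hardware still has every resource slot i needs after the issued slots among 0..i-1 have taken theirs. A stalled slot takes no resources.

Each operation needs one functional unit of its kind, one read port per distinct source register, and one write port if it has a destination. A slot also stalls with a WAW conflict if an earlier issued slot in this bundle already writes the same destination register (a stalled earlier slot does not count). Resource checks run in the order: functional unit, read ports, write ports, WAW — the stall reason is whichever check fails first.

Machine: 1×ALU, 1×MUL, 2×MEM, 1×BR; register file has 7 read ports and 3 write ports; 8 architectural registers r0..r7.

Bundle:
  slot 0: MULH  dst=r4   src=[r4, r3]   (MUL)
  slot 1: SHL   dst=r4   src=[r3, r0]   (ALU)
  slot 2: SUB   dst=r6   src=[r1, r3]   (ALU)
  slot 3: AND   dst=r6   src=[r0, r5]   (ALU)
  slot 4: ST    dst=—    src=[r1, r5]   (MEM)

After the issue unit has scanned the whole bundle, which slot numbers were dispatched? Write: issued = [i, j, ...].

  0. MUL→r4 ⇒ go  {1A/0Mu/2Ld/1B | 5r 2w}
  1. ALU→r4 ⇒ no(WAW)  {1A/0Mu/2Ld/1B | 5r 2w}
  2. ALU→r6 ⇒ go  {0A/0Mu/2Ld/1B | 3r 1w}
  3. ALU→r6 ⇒ no(FU)  {0A/0Mu/2Ld/1B | 3r 1w}
  4. MEM ⇒ go  {0A/0Mu/1Ld/1B | 1r 1w}

issued = [0, 2, 4]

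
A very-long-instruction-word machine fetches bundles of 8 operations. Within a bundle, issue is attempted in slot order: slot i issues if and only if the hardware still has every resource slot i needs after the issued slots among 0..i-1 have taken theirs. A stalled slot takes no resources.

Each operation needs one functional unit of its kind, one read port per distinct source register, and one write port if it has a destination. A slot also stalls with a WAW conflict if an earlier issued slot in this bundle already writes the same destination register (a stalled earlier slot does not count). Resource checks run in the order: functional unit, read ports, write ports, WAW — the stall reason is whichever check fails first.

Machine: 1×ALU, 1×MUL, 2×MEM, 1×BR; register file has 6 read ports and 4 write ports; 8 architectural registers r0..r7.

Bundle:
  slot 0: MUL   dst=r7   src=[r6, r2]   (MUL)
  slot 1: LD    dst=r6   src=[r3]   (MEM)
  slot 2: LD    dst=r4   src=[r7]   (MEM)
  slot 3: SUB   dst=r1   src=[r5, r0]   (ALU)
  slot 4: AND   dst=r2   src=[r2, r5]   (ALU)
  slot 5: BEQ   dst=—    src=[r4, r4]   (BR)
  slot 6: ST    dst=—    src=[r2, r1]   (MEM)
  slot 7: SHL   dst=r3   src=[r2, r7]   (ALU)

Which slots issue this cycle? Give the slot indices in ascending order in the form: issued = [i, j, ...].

  0. MUL→r7 ⇒ go  {1A/0Mu/2Ld/1B | 4r 3w}
  1. MEM→r6 ⇒ go  {1A/0Mu/1Ld/1B | 3r 2w}
  2. MEM→r4 ⇒ go  {1A/0Mu/0Ld/1B | 2r 1w}
  3. ALU→r1 ⇒ go  {0A/0Mu/0Ld/1B | 0r 0w}
  4. ALU→r2 ⇒ no(FU)  {0A/0Mu/0Ld/1B | 0r 0w}
  5. BR ⇒ no(RD_PORT)  {0A/0Mu/0Ld/1B | 0r 0w}
  6. MEM ⇒ no(FU)  {0A/0Mu/0Ld/1B | 0r 0w}
  7. ALU→r3 ⇒ no(FU)  {0A/0Mu/0Ld/1B | 0r 0w}

issued = [0, 1, 2, 3]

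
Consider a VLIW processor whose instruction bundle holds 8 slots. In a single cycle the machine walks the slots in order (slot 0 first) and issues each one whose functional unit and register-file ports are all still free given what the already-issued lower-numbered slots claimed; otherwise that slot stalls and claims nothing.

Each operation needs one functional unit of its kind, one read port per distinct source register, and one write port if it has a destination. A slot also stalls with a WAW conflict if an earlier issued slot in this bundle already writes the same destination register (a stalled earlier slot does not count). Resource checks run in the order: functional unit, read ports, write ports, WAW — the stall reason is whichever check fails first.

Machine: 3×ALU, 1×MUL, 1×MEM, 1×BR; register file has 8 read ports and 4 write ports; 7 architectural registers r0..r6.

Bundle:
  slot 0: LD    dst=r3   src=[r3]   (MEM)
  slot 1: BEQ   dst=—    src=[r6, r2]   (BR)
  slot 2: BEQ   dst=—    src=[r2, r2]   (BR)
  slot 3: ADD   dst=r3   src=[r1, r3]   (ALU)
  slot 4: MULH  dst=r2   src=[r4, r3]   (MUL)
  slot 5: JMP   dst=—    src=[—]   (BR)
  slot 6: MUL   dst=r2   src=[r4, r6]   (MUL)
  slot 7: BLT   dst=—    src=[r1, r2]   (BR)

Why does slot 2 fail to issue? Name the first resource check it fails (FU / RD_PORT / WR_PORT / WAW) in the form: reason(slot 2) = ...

reason(slot 2) = FU

(0) want 1×MEM +1rd +1wr — yes → AL3|MU1|ME0|BR1|rd7|wr3
(1) want 1×BR +2rd +0wr — yes → AL3|MU1|ME0|BR0|rd5|wr3
(2) want 1×BR +1rd +0wr — FU → AL3|MU1|ME0|BR0|rd5|wr3
(3) want 1×ALU +2rd +1wr — WAW → AL3|MU1|ME0|BR0|rd5|wr3
(4) want 1×MUL +2rd +1wr — yes → AL3|MU0|ME0|BR0|rd3|wr2
(5) want 1×BR +0rd +0wr — FU → AL3|MU0|ME0|BR0|rd3|wr2
(6) want 1×MUL +2rd +1wr — FU → AL3|MU0|ME0|BR0|rd3|wr2
(7) want 1×BR +2rd +0wr — FU → AL3|MU0|ME0|BR0|rd3|wr2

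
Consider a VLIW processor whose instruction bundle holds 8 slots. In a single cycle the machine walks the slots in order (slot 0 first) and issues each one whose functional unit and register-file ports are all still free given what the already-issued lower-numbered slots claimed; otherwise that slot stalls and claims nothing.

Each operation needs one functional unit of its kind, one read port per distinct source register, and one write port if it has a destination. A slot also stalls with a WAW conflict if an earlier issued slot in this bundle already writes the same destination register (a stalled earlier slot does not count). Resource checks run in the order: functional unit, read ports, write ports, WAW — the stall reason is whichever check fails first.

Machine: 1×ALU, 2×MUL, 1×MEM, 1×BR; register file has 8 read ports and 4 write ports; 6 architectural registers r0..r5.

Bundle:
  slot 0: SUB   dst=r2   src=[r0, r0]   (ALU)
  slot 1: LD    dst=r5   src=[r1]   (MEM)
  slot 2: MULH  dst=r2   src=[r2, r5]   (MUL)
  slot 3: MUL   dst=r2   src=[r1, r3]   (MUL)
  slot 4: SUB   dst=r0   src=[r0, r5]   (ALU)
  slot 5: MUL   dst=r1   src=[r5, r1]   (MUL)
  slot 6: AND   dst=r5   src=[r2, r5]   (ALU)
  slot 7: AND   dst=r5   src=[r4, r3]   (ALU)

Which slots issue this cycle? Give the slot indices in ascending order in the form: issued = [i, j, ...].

[0] ALU needs rd=1 wr=1: ok; after: ALU=0 MUL=2 MEM=1 BR=1, R=7, W=3
[1] MEM needs rd=1 wr=1: ok; after: ALU=0 MUL=2 MEM=0 BR=1, R=6, W=2
[2] MUL needs rd=2 wr=1: WAW; after: ALU=0 MUL=2 MEM=0 BR=1, R=6, W=2
[3] MUL needs rd=2 wr=1: WAW; after: ALU=0 MUL=2 MEM=0 BR=1, R=6, W=2
[4] ALU needs rd=2 wr=1: FU; after: ALU=0 MUL=2 MEM=0 BR=1, R=6, W=2
[5] MUL needs rd=2 wr=1: ok; after: ALU=0 MUL=1 MEM=0 BR=1, R=4, W=1
[6] ALU needs rd=2 wr=1: FU; after: ALU=0 MUL=1 MEM=0 BR=1, R=4, W=1
[7] ALU needs rd=2 wr=1: FU; after: ALU=0 MUL=1 MEM=0 BR=1, R=4, W=1

issued = [0, 1, 5]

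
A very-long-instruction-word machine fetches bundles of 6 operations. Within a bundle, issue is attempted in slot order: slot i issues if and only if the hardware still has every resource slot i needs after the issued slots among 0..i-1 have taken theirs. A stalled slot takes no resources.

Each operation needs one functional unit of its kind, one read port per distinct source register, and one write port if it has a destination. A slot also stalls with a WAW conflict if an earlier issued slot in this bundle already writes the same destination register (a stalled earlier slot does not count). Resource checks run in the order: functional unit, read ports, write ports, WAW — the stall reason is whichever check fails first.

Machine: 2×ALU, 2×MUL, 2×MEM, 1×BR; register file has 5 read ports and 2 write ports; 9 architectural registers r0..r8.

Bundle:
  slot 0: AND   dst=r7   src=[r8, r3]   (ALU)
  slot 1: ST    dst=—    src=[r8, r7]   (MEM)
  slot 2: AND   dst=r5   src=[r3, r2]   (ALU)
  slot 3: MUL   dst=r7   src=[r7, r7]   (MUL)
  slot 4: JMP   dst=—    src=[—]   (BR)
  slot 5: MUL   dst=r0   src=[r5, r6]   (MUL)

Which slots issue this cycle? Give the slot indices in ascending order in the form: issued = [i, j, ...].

issued = [0, 1, 4]

#0 ALU src=r8,r3 dispatched  <A:1 Mu:2 Ld:2 B:1 rd:3 wr:1>
#1 MEM src=r8,r7 dispatched  <A:1 Mu:2 Ld:1 B:1 rd:1 wr:1>
#2 ALU src=r3,r2 held:RD_PORT  <A:1 Mu:2 Ld:1 B:1 rd:1 wr:1>
#3 MUL src=r7,r7 held:WAW  <A:1 Mu:2 Ld:1 B:1 rd:1 wr:1>
#4 BR src=- dispatched  <A:1 Mu:2 Ld:1 B:0 rd:1 wr:1>
#5 MUL src=r5,r6 held:RD_PORT  <A:1 Mu:2 Ld:1 B:0 rd:1 wr:1>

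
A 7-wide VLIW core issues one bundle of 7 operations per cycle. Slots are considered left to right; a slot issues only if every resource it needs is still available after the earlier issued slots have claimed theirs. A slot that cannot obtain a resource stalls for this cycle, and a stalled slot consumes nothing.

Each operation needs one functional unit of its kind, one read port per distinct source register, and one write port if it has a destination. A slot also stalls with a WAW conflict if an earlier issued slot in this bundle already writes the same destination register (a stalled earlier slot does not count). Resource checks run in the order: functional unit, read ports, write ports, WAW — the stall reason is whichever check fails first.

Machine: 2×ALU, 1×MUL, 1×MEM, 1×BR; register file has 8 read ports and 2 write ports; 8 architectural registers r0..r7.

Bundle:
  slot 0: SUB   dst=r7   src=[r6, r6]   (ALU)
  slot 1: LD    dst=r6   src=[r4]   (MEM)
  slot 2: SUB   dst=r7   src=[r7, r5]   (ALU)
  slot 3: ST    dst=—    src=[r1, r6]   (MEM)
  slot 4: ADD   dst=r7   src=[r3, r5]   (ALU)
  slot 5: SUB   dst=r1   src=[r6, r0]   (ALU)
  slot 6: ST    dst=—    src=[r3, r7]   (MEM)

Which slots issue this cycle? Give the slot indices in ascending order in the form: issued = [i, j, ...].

issued = [0, 1]

  0. ALU→r7 ⇒ go  {1A/1Mu/1Ld/1B | 7r 1w}
  1. MEM→r6 ⇒ go  {1A/1Mu/0Ld/1B | 6r 0w}
  2. ALU→r7 ⇒ no(WR_PORT)  {1A/1Mu/0Ld/1B | 6r 0w}
  3. MEM ⇒ no(FU)  {1A/1Mu/0Ld/1B | 6r 0w}
  4. ALU→r7 ⇒ no(WR_PORT)  {1A/1Mu/0Ld/1B | 6r 0w}
  5. ALU→r1 ⇒ no(WR_PORT)  {1A/1Mu/0Ld/1B | 6r 0w}
  6. MEM ⇒ no(FU)  {1A/1Mu/0Ld/1B | 6r 0w}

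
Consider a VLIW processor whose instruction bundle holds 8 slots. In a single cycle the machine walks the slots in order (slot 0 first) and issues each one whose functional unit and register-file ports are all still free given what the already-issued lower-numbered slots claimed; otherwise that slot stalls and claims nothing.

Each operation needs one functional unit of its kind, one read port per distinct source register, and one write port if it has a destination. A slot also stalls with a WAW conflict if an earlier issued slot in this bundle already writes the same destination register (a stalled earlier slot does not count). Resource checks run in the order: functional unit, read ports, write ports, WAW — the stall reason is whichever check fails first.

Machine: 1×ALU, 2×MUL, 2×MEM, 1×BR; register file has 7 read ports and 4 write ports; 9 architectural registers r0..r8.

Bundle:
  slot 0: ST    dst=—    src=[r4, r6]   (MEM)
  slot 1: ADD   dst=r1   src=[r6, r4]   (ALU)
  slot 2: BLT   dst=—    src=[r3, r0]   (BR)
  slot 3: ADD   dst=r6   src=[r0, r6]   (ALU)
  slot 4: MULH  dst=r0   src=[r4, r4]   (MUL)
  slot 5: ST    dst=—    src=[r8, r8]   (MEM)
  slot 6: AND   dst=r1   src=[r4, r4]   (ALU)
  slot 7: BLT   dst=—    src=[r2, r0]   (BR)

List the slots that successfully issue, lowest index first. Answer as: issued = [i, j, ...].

issued = [0, 1, 2, 4]

#0 MEM src=r4,r6 dispatched  <A:1 Mu:2 Ld:1 B:1 rd:5 wr:4>
#1 ALU src=r6,r4 dispatched  <A:0 Mu:2 Ld:1 B:1 rd:3 wr:3>
#2 BR src=r3,r0 dispatched  <A:0 Mu:2 Ld:1 B:0 rd:1 wr:3>
#3 ALU src=r0,r6 held:FU  <A:0 Mu:2 Ld:1 B:0 rd:1 wr:3>
#4 MUL src=r4,r4 dispatched  <A:0 Mu:1 Ld:1 B:0 rd:0 wr:2>
#5 MEM src=r8,r8 held:RD_PORT  <A:0 Mu:1 Ld:1 B:0 rd:0 wr:2>
#6 ALU src=r4,r4 held:FU  <A:0 Mu:1 Ld:1 B:0 rd:0 wr:2>
#7 BR src=r2,r0 held:FU  <A:0 Mu:1 Ld:1 B:0 rd:0 wr:2>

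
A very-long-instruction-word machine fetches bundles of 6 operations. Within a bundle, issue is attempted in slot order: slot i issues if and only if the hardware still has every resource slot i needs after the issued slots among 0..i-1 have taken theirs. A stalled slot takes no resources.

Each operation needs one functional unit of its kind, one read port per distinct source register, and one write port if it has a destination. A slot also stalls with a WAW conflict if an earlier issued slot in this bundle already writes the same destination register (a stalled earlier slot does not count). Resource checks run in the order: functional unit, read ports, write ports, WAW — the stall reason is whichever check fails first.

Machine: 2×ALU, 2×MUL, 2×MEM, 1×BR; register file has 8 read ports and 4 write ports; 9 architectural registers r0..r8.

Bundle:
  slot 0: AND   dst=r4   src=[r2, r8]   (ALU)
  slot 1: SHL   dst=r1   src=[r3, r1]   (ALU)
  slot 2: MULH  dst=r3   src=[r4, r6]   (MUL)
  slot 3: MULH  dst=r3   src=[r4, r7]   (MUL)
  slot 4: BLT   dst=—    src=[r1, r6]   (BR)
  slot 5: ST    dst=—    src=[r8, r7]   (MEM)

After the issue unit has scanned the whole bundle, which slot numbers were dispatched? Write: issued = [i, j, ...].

  0. ALU→r4 ⇒ go  {1A/2Mu/2Ld/1B | 6r 3w}
  1. ALU→r1 ⇒ go  {0A/2Mu/2Ld/1B | 4r 2w}
  2. MUL→r3 ⇒ go  {0A/1Mu/2Ld/1B | 2r 1w}
  3. MUL→r3 ⇒ no(WAW)  {0A/1Mu/2Ld/1B | 2r 1w}
  4. BR ⇒ go  {0A/1Mu/2Ld/0B | 0r 1w}
  5. MEM ⇒ no(RD_PORT)  {0A/1Mu/2Ld/0B | 0r 1w}

issued = [0, 1, 2, 4]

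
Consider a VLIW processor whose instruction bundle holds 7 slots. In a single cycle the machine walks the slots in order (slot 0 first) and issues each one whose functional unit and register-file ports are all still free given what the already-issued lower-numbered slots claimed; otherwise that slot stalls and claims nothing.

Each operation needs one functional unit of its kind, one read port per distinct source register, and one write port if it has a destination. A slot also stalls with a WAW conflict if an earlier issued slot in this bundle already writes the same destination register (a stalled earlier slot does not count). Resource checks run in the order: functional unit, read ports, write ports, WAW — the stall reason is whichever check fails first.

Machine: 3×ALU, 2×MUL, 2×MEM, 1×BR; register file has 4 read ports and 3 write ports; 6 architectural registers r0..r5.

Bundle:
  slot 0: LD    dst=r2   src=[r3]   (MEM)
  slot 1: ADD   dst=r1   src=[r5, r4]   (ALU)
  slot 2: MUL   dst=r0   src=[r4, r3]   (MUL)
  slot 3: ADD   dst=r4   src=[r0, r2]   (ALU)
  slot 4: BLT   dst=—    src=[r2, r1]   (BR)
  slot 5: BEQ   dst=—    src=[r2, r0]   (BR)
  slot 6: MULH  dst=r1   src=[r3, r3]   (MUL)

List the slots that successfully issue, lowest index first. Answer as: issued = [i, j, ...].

issued = [0, 1]

#0 MEM src=r3 dispatched  <A:3 Mu:2 Ld:1 B:1 rd:3 wr:2>
#1 ALU src=r5,r4 dispatched  <A:2 Mu:2 Ld:1 B:1 rd:1 wr:1>
#2 MUL src=r4,r3 held:RD_PORT  <A:2 Mu:2 Ld:1 B:1 rd:1 wr:1>
#3 ALU src=r0,r2 held:RD_PORT  <A:2 Mu:2 Ld:1 B:1 rd:1 wr:1>
#4 BR src=r2,r1 held:RD_PORT  <A:2 Mu:2 Ld:1 B:1 rd:1 wr:1>
#5 BR src=r2,r0 held:RD_PORT  <A:2 Mu:2 Ld:1 B:1 rd:1 wr:1>
#6 MUL src=r3,r3 held:WAW  <A:2 Mu:2 Ld:1 B:1 rd:1 wr:1>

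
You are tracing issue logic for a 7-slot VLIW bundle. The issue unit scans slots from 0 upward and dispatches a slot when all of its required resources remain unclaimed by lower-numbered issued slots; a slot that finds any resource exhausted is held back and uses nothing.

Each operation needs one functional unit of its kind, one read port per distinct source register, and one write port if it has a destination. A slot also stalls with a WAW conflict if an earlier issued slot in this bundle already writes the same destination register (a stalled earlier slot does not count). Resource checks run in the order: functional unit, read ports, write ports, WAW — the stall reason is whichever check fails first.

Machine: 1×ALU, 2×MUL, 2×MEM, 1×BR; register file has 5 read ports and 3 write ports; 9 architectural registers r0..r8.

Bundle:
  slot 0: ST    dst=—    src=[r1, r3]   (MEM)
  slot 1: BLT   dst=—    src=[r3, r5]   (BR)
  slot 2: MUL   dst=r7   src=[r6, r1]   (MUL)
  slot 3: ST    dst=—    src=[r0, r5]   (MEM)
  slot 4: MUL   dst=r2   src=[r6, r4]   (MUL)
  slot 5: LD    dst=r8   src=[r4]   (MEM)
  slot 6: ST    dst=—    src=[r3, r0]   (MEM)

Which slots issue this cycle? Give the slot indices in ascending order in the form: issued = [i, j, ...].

  0. MEM ⇒ go  {1A/2Mu/1Ld/1B | 3r 3w}
  1. BR ⇒ go  {1A/2Mu/1Ld/0B | 1r 3w}
  2. MUL→r7 ⇒ no(RD_PORT)  {1A/2Mu/1Ld/0B | 1r 3w}
  3. MEM ⇒ no(RD_PORT)  {1A/2Mu/1Ld/0B | 1r 3w}
  4. MUL→r2 ⇒ no(RD_PORT)  {1A/2Mu/1Ld/0B | 1r 3w}
  5. MEM→r8 ⇒ go  {1A/2Mu/0Ld/0B | 0r 2w}
  6. MEM ⇒ no(FU)  {1A/2Mu/0Ld/0B | 0r 2w}

issued = [0, 1, 5]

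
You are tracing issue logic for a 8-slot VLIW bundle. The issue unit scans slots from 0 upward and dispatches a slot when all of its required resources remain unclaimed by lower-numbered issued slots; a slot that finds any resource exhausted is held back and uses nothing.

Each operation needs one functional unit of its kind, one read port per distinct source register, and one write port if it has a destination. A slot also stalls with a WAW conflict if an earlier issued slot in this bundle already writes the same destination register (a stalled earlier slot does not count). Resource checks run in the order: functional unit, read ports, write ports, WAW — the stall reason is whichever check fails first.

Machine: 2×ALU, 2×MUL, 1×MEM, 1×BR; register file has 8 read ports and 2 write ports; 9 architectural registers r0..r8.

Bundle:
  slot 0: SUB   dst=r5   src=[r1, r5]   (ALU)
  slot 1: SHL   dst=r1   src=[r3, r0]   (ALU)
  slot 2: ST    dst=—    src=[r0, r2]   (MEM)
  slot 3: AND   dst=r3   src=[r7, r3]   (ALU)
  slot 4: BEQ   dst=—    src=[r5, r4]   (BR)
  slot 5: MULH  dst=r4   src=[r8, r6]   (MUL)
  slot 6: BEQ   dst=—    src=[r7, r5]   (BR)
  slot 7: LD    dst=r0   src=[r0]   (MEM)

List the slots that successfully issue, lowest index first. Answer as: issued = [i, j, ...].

  0. ALU→r5 ⇒ go  {1A/2Mu/1Ld/1B | 6r 1w}
  1. ALU→r1 ⇒ go  {0A/2Mu/1Ld/1B | 4r 0w}
  2. MEM ⇒ go  {0A/2Mu/0Ld/1B | 2r 0w}
  3. ALU→r3 ⇒ no(FU)  {0A/2Mu/0Ld/1B | 2r 0w}
  4. BR ⇒ go  {0A/2Mu/0Ld/0B | 0r 0w}
  5. MUL→r4 ⇒ no(RD_PORT)  {0A/2Mu/0Ld/0B | 0r 0w}
  6. BR ⇒ no(FU)  {0A/2Mu/0Ld/0B | 0r 0w}
  7. MEM→r0 ⇒ no(FU)  {0A/2Mu/0Ld/0B | 0r 0w}

issued = [0, 1, 2, 4]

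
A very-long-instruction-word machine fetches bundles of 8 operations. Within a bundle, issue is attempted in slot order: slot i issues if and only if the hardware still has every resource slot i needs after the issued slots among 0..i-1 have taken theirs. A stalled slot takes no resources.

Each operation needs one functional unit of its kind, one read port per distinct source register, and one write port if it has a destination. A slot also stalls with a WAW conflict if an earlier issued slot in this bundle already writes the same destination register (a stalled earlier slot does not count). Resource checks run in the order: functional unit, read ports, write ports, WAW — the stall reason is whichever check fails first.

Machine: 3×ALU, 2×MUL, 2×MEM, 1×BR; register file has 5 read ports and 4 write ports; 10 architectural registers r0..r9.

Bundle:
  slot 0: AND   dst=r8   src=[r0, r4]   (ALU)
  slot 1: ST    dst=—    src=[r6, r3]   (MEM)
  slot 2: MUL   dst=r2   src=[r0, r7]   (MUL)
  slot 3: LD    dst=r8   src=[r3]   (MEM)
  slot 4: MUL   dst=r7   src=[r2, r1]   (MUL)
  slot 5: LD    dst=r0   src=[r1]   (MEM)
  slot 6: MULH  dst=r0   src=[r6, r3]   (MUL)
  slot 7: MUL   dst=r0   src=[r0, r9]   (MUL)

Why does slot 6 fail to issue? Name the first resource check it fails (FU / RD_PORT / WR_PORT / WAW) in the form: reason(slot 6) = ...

reason(slot 6) = RD_PORT

slot 0 (ALU): ISSUE — free A2,Mu2,Ld2,B1 rp3 wp3
slot 1 (MEM): ISSUE — free A2,Mu2,Ld1,B1 rp1 wp3
slot 2 (MUL): stall RD_PORT — free A2,Mu2,Ld1,B1 rp1 wp3
slot 3 (MEM): stall WAW — free A2,Mu2,Ld1,B1 rp1 wp3
slot 4 (MUL): stall RD_PORT — free A2,Mu2,Ld1,B1 rp1 wp3
slot 5 (MEM): ISSUE — free A2,Mu2,Ld0,B1 rp0 wp2
slot 6 (MUL): stall RD_PORT — free A2,Mu2,Ld0,B1 rp0 wp2
slot 7 (MUL): stall RD_PORT — free A2,Mu2,Ld0,B1 rp0 wp2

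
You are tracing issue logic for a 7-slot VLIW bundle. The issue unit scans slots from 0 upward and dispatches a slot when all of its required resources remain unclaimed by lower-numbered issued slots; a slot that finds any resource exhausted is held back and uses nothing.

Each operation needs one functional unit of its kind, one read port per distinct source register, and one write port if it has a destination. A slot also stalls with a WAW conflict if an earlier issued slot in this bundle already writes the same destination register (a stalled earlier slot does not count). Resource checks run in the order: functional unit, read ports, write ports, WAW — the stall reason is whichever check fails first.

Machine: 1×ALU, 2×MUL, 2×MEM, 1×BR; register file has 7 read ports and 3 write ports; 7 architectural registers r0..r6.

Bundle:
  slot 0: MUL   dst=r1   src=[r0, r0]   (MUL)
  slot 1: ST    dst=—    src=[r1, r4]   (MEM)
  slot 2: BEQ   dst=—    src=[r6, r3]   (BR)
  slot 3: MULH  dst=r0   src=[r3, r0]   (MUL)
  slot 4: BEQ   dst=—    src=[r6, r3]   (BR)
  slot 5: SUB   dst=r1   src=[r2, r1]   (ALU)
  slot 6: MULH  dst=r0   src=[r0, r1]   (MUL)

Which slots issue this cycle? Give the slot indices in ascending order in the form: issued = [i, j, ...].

#0 MUL src=r0,r0 dispatched  <A:1 Mu:1 Ld:2 B:1 rd:6 wr:2>
#1 MEM src=r1,r4 dispatched  <A:1 Mu:1 Ld:1 B:1 rd:4 wr:2>
#2 BR src=r6,r3 dispatched  <A:1 Mu:1 Ld:1 B:0 rd:2 wr:2>
#3 MUL src=r3,r0 dispatched  <A:1 Mu:0 Ld:1 B:0 rd:0 wr:1>
#4 BR src=r6,r3 held:FU  <A:1 Mu:0 Ld:1 B:0 rd:0 wr:1>
#5 ALU src=r2,r1 held:RD_PORT  <A:1 Mu:0 Ld:1 B:0 rd:0 wr:1>
#6 MUL src=r0,r1 held:FU  <A:1 Mu:0 Ld:1 B:0 rd:0 wr:1>

issued = [0, 1, 2, 3]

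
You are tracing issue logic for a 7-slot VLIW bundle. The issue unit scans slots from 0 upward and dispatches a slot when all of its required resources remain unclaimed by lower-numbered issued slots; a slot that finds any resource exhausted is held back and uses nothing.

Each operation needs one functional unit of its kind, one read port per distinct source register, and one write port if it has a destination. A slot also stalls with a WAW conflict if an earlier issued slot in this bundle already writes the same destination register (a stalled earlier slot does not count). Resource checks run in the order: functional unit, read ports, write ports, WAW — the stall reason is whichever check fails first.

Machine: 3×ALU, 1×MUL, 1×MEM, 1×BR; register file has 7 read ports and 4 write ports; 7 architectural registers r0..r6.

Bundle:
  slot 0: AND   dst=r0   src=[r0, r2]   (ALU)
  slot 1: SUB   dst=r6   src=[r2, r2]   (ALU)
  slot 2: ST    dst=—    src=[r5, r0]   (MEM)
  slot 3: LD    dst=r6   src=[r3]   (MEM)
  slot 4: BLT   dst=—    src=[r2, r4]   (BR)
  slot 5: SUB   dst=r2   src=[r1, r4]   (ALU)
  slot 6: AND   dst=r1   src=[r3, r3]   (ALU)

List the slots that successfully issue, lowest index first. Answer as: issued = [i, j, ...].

issued = [0, 1, 2, 4]

[0] ALU needs rd=2 wr=1: ok; after: ALU=2 MUL=1 MEM=1 BR=1, R=5, W=3
[1] ALU needs rd=1 wr=1: ok; after: ALU=1 MUL=1 MEM=1 BR=1, R=4, W=2
[2] MEM needs rd=2 wr=0: ok; after: ALU=1 MUL=1 MEM=0 BR=1, R=2, W=2
[3] MEM needs rd=1 wr=1: FU; after: ALU=1 MUL=1 MEM=0 BR=1, R=2, W=2
[4] BR needs rd=2 wr=0: ok; after: ALU=1 MUL=1 MEM=0 BR=0, R=0, W=2
[5] ALU needs rd=2 wr=1: RD_PORT; after: ALU=1 MUL=1 MEM=0 BR=0, R=0, W=2
[6] ALU needs rd=1 wr=1: RD_PORT; after: ALU=1 MUL=1 MEM=0 BR=0, R=0, W=2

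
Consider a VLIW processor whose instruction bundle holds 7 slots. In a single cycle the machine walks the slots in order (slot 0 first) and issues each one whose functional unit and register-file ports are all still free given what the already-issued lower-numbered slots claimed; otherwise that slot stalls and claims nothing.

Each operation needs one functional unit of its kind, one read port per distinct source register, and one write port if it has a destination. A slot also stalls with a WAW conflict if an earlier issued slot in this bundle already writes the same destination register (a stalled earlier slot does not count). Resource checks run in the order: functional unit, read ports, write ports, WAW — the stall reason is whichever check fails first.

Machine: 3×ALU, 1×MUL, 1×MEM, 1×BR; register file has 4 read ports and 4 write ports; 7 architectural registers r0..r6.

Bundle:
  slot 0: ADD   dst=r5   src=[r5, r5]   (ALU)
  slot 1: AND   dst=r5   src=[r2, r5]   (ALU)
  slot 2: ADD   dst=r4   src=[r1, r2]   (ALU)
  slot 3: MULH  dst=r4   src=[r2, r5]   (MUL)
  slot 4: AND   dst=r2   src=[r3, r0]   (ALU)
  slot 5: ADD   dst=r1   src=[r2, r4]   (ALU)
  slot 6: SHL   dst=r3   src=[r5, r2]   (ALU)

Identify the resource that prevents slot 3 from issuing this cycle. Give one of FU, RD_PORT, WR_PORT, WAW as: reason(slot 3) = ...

reason(slot 3) = RD_PORT

slot 0 (ALU): ISSUE — free A2,Mu1,Ld1,B1 rp3 wp3
slot 1 (ALU): stall WAW — free A2,Mu1,Ld1,B1 rp3 wp3
slot 2 (ALU): ISSUE — free A1,Mu1,Ld1,B1 rp1 wp2
slot 3 (MUL): stall RD_PORT — free A1,Mu1,Ld1,B1 rp1 wp2
slot 4 (ALU): stall RD_PORT — free A1,Mu1,Ld1,B1 rp1 wp2
slot 5 (ALU): stall RD_PORT — free A1,Mu1,Ld1,B1 rp1 wp2
slot 6 (ALU): stall RD_PORT — free A1,Mu1,Ld1,B1 rp1 wp2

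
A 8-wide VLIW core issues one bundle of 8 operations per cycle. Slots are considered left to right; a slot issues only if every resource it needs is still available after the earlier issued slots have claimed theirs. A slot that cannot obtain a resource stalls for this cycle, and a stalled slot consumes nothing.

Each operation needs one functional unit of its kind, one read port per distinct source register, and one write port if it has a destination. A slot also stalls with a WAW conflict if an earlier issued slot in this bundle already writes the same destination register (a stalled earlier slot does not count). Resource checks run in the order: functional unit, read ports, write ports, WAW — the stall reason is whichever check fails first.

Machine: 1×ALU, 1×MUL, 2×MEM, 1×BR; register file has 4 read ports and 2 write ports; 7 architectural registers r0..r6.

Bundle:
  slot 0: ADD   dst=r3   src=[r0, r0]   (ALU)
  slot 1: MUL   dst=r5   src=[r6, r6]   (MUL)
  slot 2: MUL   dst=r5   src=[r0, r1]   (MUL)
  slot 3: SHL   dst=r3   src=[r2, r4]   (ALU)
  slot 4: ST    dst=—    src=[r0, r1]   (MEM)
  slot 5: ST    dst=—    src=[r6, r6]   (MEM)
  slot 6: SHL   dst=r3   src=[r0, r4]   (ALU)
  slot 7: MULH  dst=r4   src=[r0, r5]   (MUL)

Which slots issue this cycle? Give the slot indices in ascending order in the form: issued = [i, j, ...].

issued = [0, 1, 4]

(0) want 1×ALU +1rd +1wr — yes → AL0|MU1|ME2|BR1|rd3|wr1
(1) want 1×MUL +1rd +1wr — yes → AL0|MU0|ME2|BR1|rd2|wr0
(2) want 1×MUL +2rd +1wr — FU → AL0|MU0|ME2|BR1|rd2|wr0
(3) want 1×ALU +2rd +1wr — FU → AL0|MU0|ME2|BR1|rd2|wr0
(4) want 1×MEM +2rd +0wr — yes → AL0|MU0|ME1|BR1|rd0|wr0
(5) want 1×MEM +1rd +0wr — RD_PORT → AL0|MU0|ME1|BR1|rd0|wr0
(6) want 1×ALU +2rd +1wr — FU → AL0|MU0|ME1|BR1|rd0|wr0
(7) want 1×MUL +2rd +1wr — FU → AL0|MU0|ME1|BR1|rd0|wr0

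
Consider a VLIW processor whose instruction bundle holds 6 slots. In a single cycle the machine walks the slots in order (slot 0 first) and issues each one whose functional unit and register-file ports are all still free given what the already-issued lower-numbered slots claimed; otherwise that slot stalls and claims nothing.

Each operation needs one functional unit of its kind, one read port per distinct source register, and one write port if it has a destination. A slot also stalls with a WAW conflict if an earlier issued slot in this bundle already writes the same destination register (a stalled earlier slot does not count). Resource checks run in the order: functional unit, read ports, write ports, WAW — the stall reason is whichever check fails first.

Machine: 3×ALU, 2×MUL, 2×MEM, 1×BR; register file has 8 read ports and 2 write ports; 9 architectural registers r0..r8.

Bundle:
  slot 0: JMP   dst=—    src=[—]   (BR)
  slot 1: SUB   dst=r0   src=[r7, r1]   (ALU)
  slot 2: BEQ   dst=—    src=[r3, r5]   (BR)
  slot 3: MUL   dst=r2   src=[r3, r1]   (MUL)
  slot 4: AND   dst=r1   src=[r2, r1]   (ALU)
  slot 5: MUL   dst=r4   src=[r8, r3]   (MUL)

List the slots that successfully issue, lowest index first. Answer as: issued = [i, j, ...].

[0] BR needs rd=0 wr=0: ok; after: ALU=3 MUL=2 MEM=2 BR=0, R=8, W=2
[1] ALU needs rd=2 wr=1: ok; after: ALU=2 MUL=2 MEM=2 BR=0, R=6, W=1
[2] BR needs rd=2 wr=0: FU; after: ALU=2 MUL=2 MEM=2 BR=0, R=6, W=1
[3] MUL needs rd=2 wr=1: ok; after: ALU=2 MUL=1 MEM=2 BR=0, R=4, W=0
[4] ALU needs rd=2 wr=1: WR_PORT; after: ALU=2 MUL=1 MEM=2 BR=0, R=4, W=0
[5] MUL needs rd=2 wr=1: WR_PORT; after: ALU=2 MUL=1 MEM=2 BR=0, R=4, W=0

issued = [0, 1, 3]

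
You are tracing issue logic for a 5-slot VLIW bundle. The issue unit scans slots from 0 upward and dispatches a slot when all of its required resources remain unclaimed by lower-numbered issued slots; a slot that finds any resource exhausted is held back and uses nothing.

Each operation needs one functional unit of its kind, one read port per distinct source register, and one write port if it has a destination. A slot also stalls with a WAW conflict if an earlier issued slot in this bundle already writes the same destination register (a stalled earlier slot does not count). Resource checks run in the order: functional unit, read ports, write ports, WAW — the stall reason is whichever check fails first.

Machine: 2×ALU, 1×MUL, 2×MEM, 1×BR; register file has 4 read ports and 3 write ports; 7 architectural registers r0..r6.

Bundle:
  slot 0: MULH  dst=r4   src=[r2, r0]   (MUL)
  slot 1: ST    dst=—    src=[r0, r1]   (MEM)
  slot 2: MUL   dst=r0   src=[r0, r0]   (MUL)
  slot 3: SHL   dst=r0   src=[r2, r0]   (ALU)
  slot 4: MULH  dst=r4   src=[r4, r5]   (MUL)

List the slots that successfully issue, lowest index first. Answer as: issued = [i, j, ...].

issued = [0, 1]

(0) want 1×MUL +2rd +1wr — yes → AL2|MU0|ME2|BR1|rd2|wr2
(1) want 1×MEM +2rd +0wr — yes → AL2|MU0|ME1|BR1|rd0|wr2
(2) want 1×MUL +1rd +1wr — FU → AL2|MU0|ME1|BR1|rd0|wr2
(3) want 1×ALU +2rd +1wr — RD_PORT → AL2|MU0|ME1|BR1|rd0|wr2
(4) want 1×MUL +2rd +1wr — FU → AL2|MU0|ME1|BR1|rd0|wr2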